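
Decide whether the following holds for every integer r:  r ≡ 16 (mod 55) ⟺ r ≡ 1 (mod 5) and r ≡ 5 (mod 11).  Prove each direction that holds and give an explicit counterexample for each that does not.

Both implications hold.

Forward direction. Suppose r ≡ 16 (mod 55); write r = 55j + 16. Since 5 ∣ 55, reducing mod 5 gives r ≡ 16 ≡ 1 (mod 5); since 11 ∣ 55, reducing mod 11 gives r ≡ 16 ≡ 5 (mod 11).

Converse. If r ≡ 1 (mod 5) and r ≡ 5 (mod 11), then by the Chinese remainder theorem r ≡ 16 (mod 55). This is exactly r ≡ 16 (mod 55).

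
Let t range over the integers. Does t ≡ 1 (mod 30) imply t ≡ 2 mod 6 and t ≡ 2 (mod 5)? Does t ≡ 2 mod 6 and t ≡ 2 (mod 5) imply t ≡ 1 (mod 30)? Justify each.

Forward direction. This fails: t = 1 gives 1 ≡ 1 (mod 30) but 1 ≡ 1 (mod 6), so the conjunction on the right does not hold.

Converse. This fails: t = 2 satisfies both congruences on the right (2 ≡ 2 mod 6 and 2 ≡ 2 mod 5) yet 2 ≡ 2 (mod 30), not 1.

Both directions fail.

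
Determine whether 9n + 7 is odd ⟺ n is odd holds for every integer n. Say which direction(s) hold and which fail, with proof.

Both directions fail.

(→) This fails: n = 0 gives 9n + 7 = 7, which is odd, but 0 is even, not odd.

(←) This also fails: n = 1 is odd, but 9n + 7 = 16 is even, not odd.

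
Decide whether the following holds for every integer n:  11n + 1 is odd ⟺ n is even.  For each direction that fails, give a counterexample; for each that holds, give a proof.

Forward direction. Suppose 11n + 1 is odd. Since 11 is odd, 11n and n have the same parity, so 11n + 1 ≡ n + 1 (mod 2). As 1 is odd, 11n + 1 is odd exactly when n is even. Thus n is even.

Converse. Suppose n is even; write n = 2j. Then 11n + 1 = 11·(2j) + 1 = 2·11j + 1, which is odd.

The biconditional holds.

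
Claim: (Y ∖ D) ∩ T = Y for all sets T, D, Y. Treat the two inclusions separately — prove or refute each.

(⊆) Let x ∈ (Y ∖ D) ∩ T. Then x ∈ T ∩ Y and x ∉ D, from which x ∈ Y.

(⊇) This inclusion fails. Take T = ∅, D = ∅, Y = {1}; then 1 ∈ Y but 1 ∉ (Y ∖ D) ∩ T.

(⊆) holds; (⊇) fails.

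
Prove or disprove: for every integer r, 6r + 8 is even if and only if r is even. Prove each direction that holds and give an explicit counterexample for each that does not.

(⇒) This fails: take r = 5. Then 6r + 8 = 38, which is even, yet r = 5 is odd, not even.

(⇐) Suppose r is even. Since 6 is even, 6r is even for every r, so 6r + 8 has the same parity as 8, which is even. Hence 6r + 8 is even.

Not equivalent: only (⇐) holds.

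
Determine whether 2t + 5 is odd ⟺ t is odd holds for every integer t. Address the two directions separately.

[⇒] This fails: take t = 4. Then 2t + 5 = 13, which is odd, yet t = 4 is even, not odd.

[⇐] Suppose t is odd. Since 2 is even, 2t is even for every t, so 2t + 5 has the same parity as 5, which is odd. Hence 2t + 5 is odd.

Not equivalent: only (⇐) holds.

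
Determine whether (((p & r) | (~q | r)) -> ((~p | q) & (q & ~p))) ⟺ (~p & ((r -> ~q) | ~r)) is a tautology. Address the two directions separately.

Forward direction. This fails. Under p = T, r = F, q = T, the left side is true but the right side is false.

Converse. This fails. Under p = F, r = F, q = F, the left side is false but the right side is true.

Neither implication holds.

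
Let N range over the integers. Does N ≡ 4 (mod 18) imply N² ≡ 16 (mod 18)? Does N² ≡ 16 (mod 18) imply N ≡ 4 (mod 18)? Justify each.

(⇒) holds; (⇐) fails.

Forward direction. Suppose N ≡ 4 (mod 18). Write N = 18j + 4. Then (18j + 4)² = 324j² + 144j + 16 = 18(18j² + 8j) + 16, so N² ≡ 16 (mod 18).

Converse. This fails: take N = 14. Then 14² = 196 ≡ 16 (mod 18), yet 14 ≡ 14 (mod 18), not 4.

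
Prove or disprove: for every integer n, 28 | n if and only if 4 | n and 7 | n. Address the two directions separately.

Converse. Suppose 4 ∣ n and 7 ∣ n. Any common multiple of 4 and 7 is a multiple of their lcm; here gcd(4, 7) = 1, so lcm(4, 7) = 4·7 = 28, so 28 ∣ n.

Forward direction. If 28 ∣ n, write n = 28q. Since 28 = 7·4, n = 4·(7q), so 4 ∣ n; and since 28 = 4·7, n = 7·(4q), so 7 ∣ n.

Equivalent; both directions hold.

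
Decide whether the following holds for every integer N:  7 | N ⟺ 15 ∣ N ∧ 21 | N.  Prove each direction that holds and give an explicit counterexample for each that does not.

(⟹) This fails: take N = 7. Certainly 7 ∣ 7, but 15 ∤ 7.

(⟸) Suppose 15 ∣ N and 21 ∣ N. Any common multiple of 15 and 21 is a multiple of their lcm; here lcm(15, 21) = 15·21/gcd(15, 21) = 315/3 = 105, so 105 ∣ N. Since 7 ∣ 105, it follows that 7 ∣ N.

The forward direction fails; the converse holds.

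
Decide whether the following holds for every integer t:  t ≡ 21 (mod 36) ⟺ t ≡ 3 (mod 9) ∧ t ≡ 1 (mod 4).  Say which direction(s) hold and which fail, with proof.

Equivalent; both directions hold.

[⇒] Suppose t ≡ 21 (mod 36); write t = 36j + 21. Since 9 ∣ 36, reducing mod 9 gives t ≡ 21 ≡ 3 (mod 9); since 4 ∣ 36, reducing mod 4 gives t ≡ 21 ≡ 1 (mod 4).

[⇐] Conversely, if t ≡ 3 (mod 9) and t ≡ 1 (mod 4), then by the Chinese remainder theorem t ≡ 21 (mod 36). This is exactly t ≡ 21 (mod 36).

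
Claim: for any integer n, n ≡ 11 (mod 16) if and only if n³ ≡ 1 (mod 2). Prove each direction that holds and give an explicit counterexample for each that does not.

(⟹) Suppose n ≡ 11 (mod 16). Then n³ ≡ 11³ = 1331 (mod 16), and since 2 ∣ 16, also n³ ≡ 1 (mod 2).

(⟸) This fails: take n = 1. Then 1³ = 1 ≡ 1 (mod 2), yet 1 ≡ 1 (mod 16), not 11.

(⇒) holds; (⇐) fails.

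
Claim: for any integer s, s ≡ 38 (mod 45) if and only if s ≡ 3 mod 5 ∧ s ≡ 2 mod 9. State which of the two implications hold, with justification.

(→) Suppose s ≡ 38 (mod 45); write s = 45j + 38. Since 5 ∣ 45, reducing mod 5 gives s ≡ 38 ≡ 3 (mod 5); since 9 ∣ 45, reducing mod 9 gives s ≡ 38 ≡ 2 (mod 9).

(←) Conversely, if s ≡ 3 (mod 5) and s ≡ 2 (mod 9), then by the Chinese remainder theorem s ≡ 38 (mod 45). This is exactly s ≡ 38 (mod 45).

Both implications hold.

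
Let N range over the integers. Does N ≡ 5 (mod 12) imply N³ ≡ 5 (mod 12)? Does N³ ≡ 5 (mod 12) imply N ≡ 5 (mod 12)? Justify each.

(⇐) Suppose N³ ≡ 5 (mod 12). The only residue r in {0, …, 11} with r³ ≡ 5 (mod 12) is r = 5, so N ≡ 5 (mod 12).

(⇒) Suppose N ≡ 5 (mod 12). Write N = 12j + 5. Then (12j + 5)³ = 1728j³ + 2160j² + 900j + 125 = 12(144j³ + 180j² + 75j + 10) + 5, so N³ ≡ 5 (mod 12).

Both implications hold.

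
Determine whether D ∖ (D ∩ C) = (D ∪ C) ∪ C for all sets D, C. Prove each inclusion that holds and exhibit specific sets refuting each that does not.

Only the forward inclusion holds.

(⊆) Let x ∈ D ∖ (D ∩ C). Then x ∈ D and x ∉ C, from which x ∈ (D ∪ C) ∪ C.

(⊇) This inclusion fails. Take D = ∅, C = {1}; then 1 ∈ (D ∪ C) ∪ C but 1 ∉ D ∖ (D ∩ C).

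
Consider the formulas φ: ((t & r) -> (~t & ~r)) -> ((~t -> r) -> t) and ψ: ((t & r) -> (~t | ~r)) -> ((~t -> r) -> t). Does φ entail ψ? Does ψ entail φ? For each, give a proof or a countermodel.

Both implications hold.

(→) Assume the antecedent. If t is true, the consequent reduces to true regardless of the other variables. If t is false, the antecedent forces (t = F, r = F), and the consequent holds there. Either way the consequent holds.

(←) Assume the antecedent. If t is true, the consequent reduces to true regardless of the other variables. If t is false, the antecedent forces (t = F, r = F), and the consequent holds there. Either way the consequent holds.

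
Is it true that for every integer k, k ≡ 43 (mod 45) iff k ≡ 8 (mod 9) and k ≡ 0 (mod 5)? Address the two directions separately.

Neither direction holds.

(⟹) This fails: k = 43 gives 43 ≡ 43 (mod 45) but 43 ≡ 7 (mod 9), so the conjunction on the right does not hold.

(⟸) This fails: k = 35 satisfies both congruences on the right (35 ≡ 8 mod 9 and 35 ≡ 0 mod 5) yet 35 ≡ 35 (mod 45), not 43.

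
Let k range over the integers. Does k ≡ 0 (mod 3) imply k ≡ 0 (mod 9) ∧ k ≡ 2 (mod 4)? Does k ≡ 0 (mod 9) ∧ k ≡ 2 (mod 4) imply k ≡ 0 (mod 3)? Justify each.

Only the converse holds.

(←) If k ≡ 0 (mod 9) and k ≡ 2 (mod 4), then by the Chinese remainder theorem k ≡ 18 (mod 36). Since 18 ≡ 0 (mod 3) and 3 ∣ 36, we get k ≡ 0 (mod 3).

(→) This fails: k = 0 gives 0 ≡ 0 (mod 3) but 0 ≡ 0 (mod 4), so the conjunction on the right does not hold.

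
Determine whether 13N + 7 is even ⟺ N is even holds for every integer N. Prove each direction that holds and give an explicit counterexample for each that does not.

[⇒] This fails: N = 7 gives 13N + 7 = 98, which is even, but 7 is odd, not even.

[⇐] This also fails: N = 6 is even, but 13N + 7 = 85 is odd, not even.

(⇒) fails and (⇐) fails.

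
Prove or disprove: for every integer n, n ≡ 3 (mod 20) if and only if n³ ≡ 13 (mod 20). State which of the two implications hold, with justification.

(→) This fails: take n = 3. Then 3 ≡ 3 (mod 20), but 3³ = 27 ≡ 7 (mod 20), not 13.

(←) This fails: take n = 17. Then 17³ = 4913 ≡ 13 (mod 20), yet 17 ≡ 17 (mod 20), not 3.

Neither direction holds.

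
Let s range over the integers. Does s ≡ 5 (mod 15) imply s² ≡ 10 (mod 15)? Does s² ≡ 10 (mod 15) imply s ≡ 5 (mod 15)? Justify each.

Forward direction. Suppose s ≡ 5 (mod 15). Write s = 15j + 5. Then (15j + 5)² = 225j² + 150j + 25 = 15(15j² + 10j + 1) + 10, so s² ≡ 10 (mod 15).

Converse. This fails: take s = 10. Then 10² = 100 ≡ 10 (mod 15), yet 10 ≡ 10 (mod 15), not 5.

Only the forward direction holds.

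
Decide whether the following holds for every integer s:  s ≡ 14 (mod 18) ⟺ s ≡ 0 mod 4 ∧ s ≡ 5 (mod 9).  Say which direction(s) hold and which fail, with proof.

Forward direction. This fails: s = 14 gives 14 ≡ 14 (mod 18) but 14 ≡ 2 (mod 4), so the conjunction on the right does not hold.

Converse. If s ≡ 0 (mod 4) and s ≡ 5 (mod 9), then by the Chinese remainder theorem s ≡ 32 (mod 36). Since 32 ≡ 14 (mod 18) and 18 ∣ 36, we get s ≡ 14 (mod 18).

Not equivalent: only (⇐) holds.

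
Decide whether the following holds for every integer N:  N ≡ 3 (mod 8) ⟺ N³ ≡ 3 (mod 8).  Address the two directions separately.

Both directions hold.

(→) Suppose N ≡ 3 (mod 8). Write N = 8j + 3. Then (8j + 3)³ = 512j³ + 576j² + 216j + 27 = 8(64j³ + 72j² + 27j + 3) + 3, so N³ ≡ 3 (mod 8).

(←) Conversely, suppose N³ ≡ 3 (mod 8). The only residue r in {0, …, 7} with r³ ≡ 3 (mod 8) is r = 3, so N ≡ 3 (mod 8).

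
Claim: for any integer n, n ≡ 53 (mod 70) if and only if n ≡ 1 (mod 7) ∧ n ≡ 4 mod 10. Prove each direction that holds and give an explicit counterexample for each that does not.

Neither direction holds.

(⇒) This fails: n = 53 gives 53 ≡ 53 (mod 70) but 53 ≡ 4 (mod 7), so the conjunction on the right does not hold.

(⇐) This fails: n = 64 satisfies both congruences on the right (64 ≡ 1 mod 7 and 64 ≡ 4 mod 10) yet 64 ≡ 64 (mod 70), not 53.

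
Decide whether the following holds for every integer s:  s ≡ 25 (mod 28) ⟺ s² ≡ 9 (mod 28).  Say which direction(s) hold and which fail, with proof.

The forward direction holds; the converse fails.

(⇒) Suppose s ≡ 25 (mod 28). Write s = 28j + 25. Then (28j + 25)² = 784j² + 1400j + 625 = 28(28j² + 50j + 22) + 9, so s² ≡ 9 (mod 28).

(⇐) This fails: take s = 3. Then 3² = 9 ≡ 9 (mod 28), yet 3 ≡ 3 (mod 28), not 25.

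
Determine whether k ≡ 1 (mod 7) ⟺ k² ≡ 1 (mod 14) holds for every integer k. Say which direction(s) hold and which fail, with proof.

Neither direction holds.

(⇒) This fails: take k = 8. Then 8 ≡ 1 (mod 7), but 8² = 64 ≡ 8 (mod 14), not 1.

(⇐) This fails: take k = 13. Then 13² = 169 ≡ 1 (mod 14), yet 13 ≡ 6 (mod 7), not 1.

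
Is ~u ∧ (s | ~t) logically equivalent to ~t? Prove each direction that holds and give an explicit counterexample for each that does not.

(→) This fails. Under t = T, s = T, u = F, the left side is true but the right side is false.

(←) This fails. Under t = F, s = F, u = T, the left side is false but the right side is true.

(⇒) fails and (⇐) fails.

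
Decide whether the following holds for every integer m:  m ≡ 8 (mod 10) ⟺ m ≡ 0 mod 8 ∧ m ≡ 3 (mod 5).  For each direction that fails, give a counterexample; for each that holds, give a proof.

Only the reverse direction holds.

Forward direction. This fails: m = 18 gives 18 ≡ 8 (mod 10) but 18 ≡ 2 (mod 8), so the conjunction on the right does not hold.

Converse. If m ≡ 0 (mod 8) and m ≡ 3 (mod 5), then by the Chinese remainder theorem m ≡ 8 (mod 40). Since 8 ≡ 8 (mod 10) and 10 ∣ 40, we get m ≡ 8 (mod 10).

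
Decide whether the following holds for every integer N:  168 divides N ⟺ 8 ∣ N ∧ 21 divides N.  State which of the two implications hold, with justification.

[⇒] If 168 ∣ N, write N = 168q. Since 168 = 21·8, N = 8·(21q), so 8 ∣ N; and since 168 = 8·21, N = 21·(8q), so 21 ∣ N.

[⇐] Suppose 8 ∣ N and 21 ∣ N. Any common multiple of 8 and 21 is a multiple of their lcm; here gcd(8, 21) = 1, so lcm(8, 21) = 8·21 = 168, so 168 ∣ N.

Both directions hold; the statement is true.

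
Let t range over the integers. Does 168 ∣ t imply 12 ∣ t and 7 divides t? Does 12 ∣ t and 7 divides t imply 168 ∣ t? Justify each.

Not equivalent: only (⇒) holds.

Forward direction. If 168 ∣ t, write t = 168q. Since 168 = 14·12, t = 12·(14q), so 12 ∣ t; and since 168 = 24·7, t = 7·(24q), so 7 ∣ t.

Converse. This fails: take t = 84. Both 12 ∣ 84 and 7 ∣ 84, yet 84 is not a multiple of 168 (since 84 = 0·168 + 84), so 168 ∤ 84.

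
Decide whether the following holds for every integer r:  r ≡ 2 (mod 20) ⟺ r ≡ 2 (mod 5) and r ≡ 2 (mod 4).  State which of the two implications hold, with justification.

Both directions hold.

(→) Suppose r ≡ 2 (mod 20); write r = 20j + 2. Since 5 ∣ 20, reducing mod 5 gives r ≡ 2 (mod 5); since 4 ∣ 20, reducing mod 4 gives r ≡ 2 (mod 4).

(←) Conversely, if r ≡ 2 (mod 5) and r ≡ 2 (mod 4), then by the Chinese remainder theorem r ≡ 2 (mod 20). This is exactly r ≡ 2 (mod 20).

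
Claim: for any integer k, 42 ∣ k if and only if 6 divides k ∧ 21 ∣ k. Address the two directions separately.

Both directions hold; the statement is true.

(⟸) Suppose 6 ∣ k and 21 ∣ k. Any common multiple of 6 and 21 is a multiple of their lcm; here lcm(6, 21) = 6·21/gcd(6, 21) = 126/3 = 42, so 42 ∣ k.

(⟹) If 42 ∣ k, write k = 42q. Since 42 = 7·6, k = 6·(7q), so 6 ∣ k; and since 42 = 2·21, k = 21·(2q), so 21 ∣ k.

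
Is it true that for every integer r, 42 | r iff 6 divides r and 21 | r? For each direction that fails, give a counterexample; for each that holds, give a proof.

The biconditional holds.

(⟹) If 42 ∣ r, write r = 42q. Since 42 = 7·6, r = 6·(7q), so 6 ∣ r; and since 42 = 2·21, r = 21·(2q), so 21 ∣ r.

(⟸) Suppose 6 ∣ r and 21 ∣ r. Any common multiple of 6 and 21 is a multiple of their lcm; here lcm(6, 21) = 6·21/gcd(6, 21) = 126/3 = 42, so 42 ∣ r.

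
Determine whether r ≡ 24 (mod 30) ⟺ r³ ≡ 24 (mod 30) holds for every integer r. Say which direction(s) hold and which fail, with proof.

Equivalent; both directions hold.

(⇒) Suppose r ≡ 24 (mod 30). Write r = 30j + 24. Then (30j + 24)³ = 27000j³ + 64800j² + 51840j + 13824 = 30(900j³ + 2160j² + 1728j + 460) + 24, so r³ ≡ 24 (mod 30).

(⇐) Conversely, suppose r³ ≡ 24 (mod 30). The only residue r in {0, …, 29} with r³ ≡ 24 (mod 30) is r = 24, so r ≡ 24 (mod 30).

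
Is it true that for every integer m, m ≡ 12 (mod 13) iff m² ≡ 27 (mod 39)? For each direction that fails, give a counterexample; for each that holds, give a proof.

Neither direction holds.

Forward direction. This fails: take m = 25. Then 25 ≡ 12 (mod 13), but 25² = 625 ≡ 1 (mod 39), not 27.

Converse. This fails: take m = 27. Then 27² = 729 ≡ 27 (mod 39), yet 27 ≡ 1 (mod 13), not 12.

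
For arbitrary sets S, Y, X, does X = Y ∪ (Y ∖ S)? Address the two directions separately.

(⊆) This inclusion fails. Take S = ∅, Y = ∅, X = {1}; then 1 ∈ X but 1 ∉ Y ∪ (Y ∖ S).

(⊇) This inclusion fails. Take S = ∅, Y = {1}, X = ∅; then 1 ∈ Y ∪ (Y ∖ S) but 1 ∉ X.

Both inclusions fail.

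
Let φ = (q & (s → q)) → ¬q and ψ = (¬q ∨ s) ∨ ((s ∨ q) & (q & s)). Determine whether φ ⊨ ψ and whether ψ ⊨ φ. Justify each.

Only the forward implication holds.

(⟹) Assume the antecedent. If q is true, the antecedent cannot hold. If q is false, (¬q ∨ s) ∨ ((s ∨ q) & (q & s)) reduces to true regardless of the other variables. Either way (¬q ∨ s) ∨ ((s ∨ q) & (q & s)) holds.

(⟸) This fails. Under q = T, s = T, the left side is false but the right side is true.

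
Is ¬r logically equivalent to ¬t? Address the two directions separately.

Neither direction holds.

(⟹) This fails. Under r = F, t = T, the left side is true but the right side is false.

(⟸) This fails. Under r = T, t = F, the left side is false but the right side is true.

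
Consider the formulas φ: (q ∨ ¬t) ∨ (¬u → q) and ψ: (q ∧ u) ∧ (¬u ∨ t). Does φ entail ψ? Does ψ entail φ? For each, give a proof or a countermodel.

(⇒) This fails. Under u = F, q = F, t = F, the left side is true but the right side is false.

(⇐) Assume the antecedent. If u is true, (q ∨ ¬t) ∨ (¬u → q) reduces to true regardless of the other variables. If u is false, the antecedent cannot hold. Either way (q ∨ ¬t) ∨ (¬u → q) holds.

(⇒) fails; (⇐) holds.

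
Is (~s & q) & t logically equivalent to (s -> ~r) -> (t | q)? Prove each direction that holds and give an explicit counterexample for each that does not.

(⟹) Assume the antecedent. If q is true, (s -> ~r) -> (t | q) reduces to true regardless of the other variables. If q is false, the antecedent cannot hold. Either way (s -> ~r) -> (t | q) holds.

(⟸) This fails. Under q = T, t = F, r = F, s = F, the left side is false but the right side is true.

(⇒) holds; (⇐) fails.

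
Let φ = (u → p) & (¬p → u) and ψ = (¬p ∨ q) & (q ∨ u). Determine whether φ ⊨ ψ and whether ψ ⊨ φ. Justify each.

(⇒) This fails. Under q = F, p = T, u = F, the left side is true but the right side is false.

(⇐) This fails. Under q = T, p = F, u = F, the left side is false but the right side is true.

Both directions fail.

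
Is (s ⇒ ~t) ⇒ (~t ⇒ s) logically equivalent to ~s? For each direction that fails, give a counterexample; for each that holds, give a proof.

Both directions fail.

(→) This fails. Under s = T, t = F, the left side is true but the right side is false.

(←) This fails. Under s = F, t = F, the left side is false but the right side is true.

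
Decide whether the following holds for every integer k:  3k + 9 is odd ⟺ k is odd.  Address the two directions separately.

(⇒) This fails: k = 4 gives 3k + 9 = 21, which is odd, but 4 is even, not odd.

(⇐) This also fails: k = 3 is odd, but 3k + 9 = 18 is even, not odd.

(⇒) fails and (⇐) fails.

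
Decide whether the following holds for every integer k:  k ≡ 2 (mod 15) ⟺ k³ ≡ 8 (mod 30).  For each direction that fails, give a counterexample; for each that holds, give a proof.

(→) This fails: take k = 17. Then 17 ≡ 2 (mod 15), but 17³ = 4913 ≡ 23 (mod 30), not 8.

(←) Conversely, the residues r modulo 30 with r³ ≡ 8 (mod 30) are exactly {2}, and each is ≡ 2 (mod 15).

(⇒) fails; (⇐) holds.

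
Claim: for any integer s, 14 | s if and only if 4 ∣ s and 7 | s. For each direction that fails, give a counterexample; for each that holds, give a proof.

Not equivalent: only (⇐) holds.

(←) Suppose 4 ∣ s and 7 ∣ s. Any common multiple of 4 and 7 is a multiple of their lcm; here gcd(4, 7) = 1, so lcm(4, 7) = 4·7 = 28, so 28 ∣ s. Since 14 ∣ 28, it follows that 14 ∣ s.

(→) This fails: take s = 14. Certainly 14 ∣ 14, but 4 ∤ 14.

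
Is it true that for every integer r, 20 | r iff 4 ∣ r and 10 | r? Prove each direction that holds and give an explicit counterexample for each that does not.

(→) If 20 ∣ r, write r = 20q. Since 20 = 5·4, r = 4·(5q), so 4 ∣ r; and since 20 = 2·10, r = 10·(2q), so 10 ∣ r.

(←) Suppose 4 ∣ r and 10 ∣ r. Any common multiple of 4 and 10 is a multiple of their lcm; here lcm(4, 10) = 4·10/gcd(4, 10) = 40/2 = 20, so 20 ∣ r.

Both directions hold; the statement is true.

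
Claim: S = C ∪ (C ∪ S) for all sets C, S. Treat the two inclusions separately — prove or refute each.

Only the forward inclusion holds.

(⊆) Let x ∈ S. Then either x ∈ S and x ∉ C; or x ∈ C ∩ S. In each case x ∈ C ∪ (C ∪ S), so S ⊆ C ∪ (C ∪ S).

(⊇) This inclusion fails. Take C = {1}, S = ∅; then 1 ∈ C ∪ (C ∪ S) but 1 ∉ S.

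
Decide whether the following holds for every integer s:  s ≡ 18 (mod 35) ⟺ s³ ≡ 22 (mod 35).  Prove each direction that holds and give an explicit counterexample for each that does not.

Only the forward direction holds.

[⇐] This fails: take s = 8. Then 8³ = 512 ≡ 22 (mod 35), yet 8 ≡ 8 (mod 35), not 18.

[⇒] Suppose s ≡ 18 (mod 35). Write s = 35j + 18. Then (35j + 18)³ = 42875j³ + 66150j² + 34020j + 5832 = 35(1225j³ + 1890j² + 972j + 166) + 22, so s³ ≡ 22 (mod 35).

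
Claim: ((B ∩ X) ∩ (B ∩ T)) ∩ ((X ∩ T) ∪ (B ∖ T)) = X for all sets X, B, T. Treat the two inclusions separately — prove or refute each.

Only the forward inclusion holds.

(⟸) This inclusion fails. Take X = {1}, B = ∅, T = ∅; then 1 ∈ X but 1 ∉ ((B ∩ X) ∩ (B ∩ T)) ∩ ((X ∩ T) ∪ (B ∖ T)).

(⟹) Let x ∈ ((B ∩ X) ∩ (B ∩ T)) ∩ ((X ∩ T) ∪ (B ∖ T)). Then x ∈ X ∩ B ∩ T, from which x ∈ X.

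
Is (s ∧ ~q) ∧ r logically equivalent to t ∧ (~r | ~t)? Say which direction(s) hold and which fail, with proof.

(→) This fails. Under r = T, s = T, q = F, t = T, the left side is true but the right side is false.

(←) This fails. Under r = F, s = F, q = F, t = T, the left side is false but the right side is true.

Both directions fail.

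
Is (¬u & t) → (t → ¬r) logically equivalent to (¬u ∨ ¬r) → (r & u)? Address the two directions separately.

(⟹) This fails. Under u = F, t = F, r = F, the left side is true but the right side is false.

(⟸) Assume the antecedent. If u is true, (¬u & t) → (t → ¬r) reduces to true regardless of the other variables. If u is false, the antecedent cannot hold. Either way (¬u & t) → (t → ¬r) holds.

(⇒) fails; (⇐) holds.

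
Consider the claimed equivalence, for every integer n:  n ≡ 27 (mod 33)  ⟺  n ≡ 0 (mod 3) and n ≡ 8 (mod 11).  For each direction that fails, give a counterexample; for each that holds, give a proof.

Neither direction holds.

(⟹) This fails: n = 27 gives 27 ≡ 27 (mod 33) but 27 ≡ 5 (mod 11), so the conjunction on the right does not hold.

(⟸) This fails: n = 30 satisfies both congruences on the right (30 ≡ 0 mod 3 and 30 ≡ 8 mod 11) yet 30 ≡ 30 (mod 33), not 27.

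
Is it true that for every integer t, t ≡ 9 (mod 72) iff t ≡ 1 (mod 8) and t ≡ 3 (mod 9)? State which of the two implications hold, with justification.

(⇒) This fails: t = 9 gives 9 ≡ 9 (mod 72) but 9 ≡ 0 (mod 9), so the conjunction on the right does not hold.

(⇐) This fails: t = 57 satisfies both congruences on the right (57 ≡ 1 mod 8 and 57 ≡ 3 mod 9) yet 57 ≡ 57 (mod 72), not 9.

Neither direction holds.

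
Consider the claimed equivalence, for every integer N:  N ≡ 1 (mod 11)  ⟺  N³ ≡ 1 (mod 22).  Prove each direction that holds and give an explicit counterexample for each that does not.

(⇐) The residues r modulo 22 with r³ ≡ 1 (mod 22) are exactly {1}, and each is ≡ 1 (mod 11).

(⇒) This fails: take N = 12. Then 12 ≡ 1 (mod 11), but 12³ = 1728 ≡ 12 (mod 22), not 1.

The forward direction fails; the converse holds.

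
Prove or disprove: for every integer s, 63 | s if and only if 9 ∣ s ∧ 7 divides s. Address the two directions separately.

[⇐] Suppose 9 ∣ s and 7 ∣ s. Any common multiple of 9 and 7 is a multiple of their lcm; here gcd(9, 7) = 1, so lcm(9, 7) = 9·7 = 63, so 63 ∣ s.

[⇒] If 63 ∣ s, write s = 63q. Since 63 = 7·9, s = 9·(7q), so 9 ∣ s; and since 63 = 9·7, s = 7·(9q), so 7 ∣ s.

The biconditional holds.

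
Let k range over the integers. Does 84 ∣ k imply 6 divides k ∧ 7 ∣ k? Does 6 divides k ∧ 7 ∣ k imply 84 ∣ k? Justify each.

(⇒) holds; (⇐) fails.

(⟹) If 84 ∣ k, write k = 84q. Since 84 = 14·6, k = 6·(14q), so 6 ∣ k; and since 84 = 12·7, k = 7·(12q), so 7 ∣ k.

(⟸) This fails: take k = 42. Both 6 ∣ 42 and 7 ∣ 42, yet 42 is not a multiple of 84 (since 42 = 0·84 + 42), so 84 ∤ 42.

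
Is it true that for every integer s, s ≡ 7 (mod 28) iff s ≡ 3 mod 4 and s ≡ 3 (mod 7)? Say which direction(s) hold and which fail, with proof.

(⟹) This fails: s = 7 gives 7 ≡ 7 (mod 28) but 7 ≡ 0 (mod 7), so the conjunction on the right does not hold.

(⟸) This fails: s = 3 satisfies both congruences on the right (3 ≡ 3 mod 4 and 3 ≡ 3 mod 7) yet 3 ≡ 3 (mod 28), not 7.

Both directions fail.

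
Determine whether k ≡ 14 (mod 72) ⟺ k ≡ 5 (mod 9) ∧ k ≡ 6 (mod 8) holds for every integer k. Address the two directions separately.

Equivalent; both directions hold.

(⟹) Suppose k ≡ 14 (mod 72); write k = 72j + 14. Since 9 ∣ 72, reducing mod 9 gives k ≡ 14 ≡ 5 (mod 9); since 8 ∣ 72, reducing mod 8 gives k ≡ 14 ≡ 6 (mod 8).

(⟸) Conversely, if k ≡ 5 (mod 9) and k ≡ 6 (mod 8), then by the Chinese remainder theorem k ≡ 14 (mod 72). This is exactly k ≡ 14 (mod 72).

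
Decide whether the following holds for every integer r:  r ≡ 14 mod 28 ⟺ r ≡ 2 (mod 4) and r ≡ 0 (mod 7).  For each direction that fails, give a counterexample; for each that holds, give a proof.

Equivalent; both directions hold.

(⟹) Suppose r ≡ 14 (mod 28); write r = 28j + 14. Since 4 ∣ 28, reducing mod 4 gives r ≡ 14 ≡ 2 (mod 4); since 7 ∣ 28, reducing mod 7 gives r ≡ 14 ≡ 0 (mod 7).

(⟸) Conversely, if r ≡ 2 (mod 4) and r ≡ 0 (mod 7), then by the Chinese remainder theorem r ≡ 14 (mod 28). This is exactly r ≡ 14 (mod 28).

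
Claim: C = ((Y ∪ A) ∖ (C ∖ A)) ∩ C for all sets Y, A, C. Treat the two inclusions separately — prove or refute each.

The sets are not equal: only the reverse inclusion holds.

Reverse inclusion. Let x ∈ ((Y ∪ A) ∖ (C ∖ A)) ∩ C. Then either x ∈ A ∩ C and x ∉ Y; or x ∈ Y ∩ A ∩ C. In each case x ∈ C, so ((Y ∪ A) ∖ (C ∖ A)) ∩ C ⊆ C.

Forward inclusion. This inclusion fails. Take Y = ∅, A = ∅, C = {1}; then 1 ∈ C but 1 ∉ ((Y ∪ A) ∖ (C ∖ A)) ∩ C.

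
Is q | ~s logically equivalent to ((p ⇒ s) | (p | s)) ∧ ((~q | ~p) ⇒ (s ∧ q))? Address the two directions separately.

(⇒) This fails. Under q = F, s = F, p = F, the left side is true but the right side is false.

(⇐) Assume the antecedent. If q is true, q | ~s reduces to true regardless of the other variables. If q is false, the antecedent cannot hold. Either way q | ~s holds.

Only the converse holds.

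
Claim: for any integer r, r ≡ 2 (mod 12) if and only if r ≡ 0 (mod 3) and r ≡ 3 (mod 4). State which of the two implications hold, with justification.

Neither implication holds.

(⇒) This fails: r = 2 gives 2 ≡ 2 (mod 12) but 2 ≡ 2 (mod 3), so the conjunction on the right does not hold.

(⇐) This fails: r = 3 satisfies both congruences on the right (3 ≡ 0 mod 3 and 3 ≡ 3 mod 4) yet 3 ≡ 3 (mod 12), not 2.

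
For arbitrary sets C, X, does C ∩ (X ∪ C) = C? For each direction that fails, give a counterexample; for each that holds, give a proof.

Forward inclusion. Let x ∈ C ∩ (X ∪ C). Then either x ∈ C and x ∉ X; or x ∈ C ∩ X. In each case x ∈ C, so C ∩ (X ∪ C) ⊆ C.

Reverse inclusion. Let x ∈ C. Then either x ∈ C and x ∉ X; or x ∈ C ∩ X. In each case x ∈ C ∩ (X ∪ C), so C ⊆ C ∩ (X ∪ C).

Both inclusions hold; the sets are equal.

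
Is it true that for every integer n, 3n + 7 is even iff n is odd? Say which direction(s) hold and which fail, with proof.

Converse. Suppose n is odd; write n = 2j + 1. Then 3n + 7 = 3·(2j + 1) + 7 = 2·3j + 10, which is even.

Forward direction. Suppose 3n + 7 is even. Since 3 is odd, 3n and n have the same parity, so 3n + 7 ≡ n + 7 (mod 2). As 7 is odd, 3n + 7 is even exactly when n is odd. Thus n is odd.

Equivalent; both directions hold.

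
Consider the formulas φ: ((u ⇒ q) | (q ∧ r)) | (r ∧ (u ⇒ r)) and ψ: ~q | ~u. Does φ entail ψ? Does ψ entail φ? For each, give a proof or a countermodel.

Neither direction holds.

Forward direction. This fails. Under q = T, r = F, u = T, the left side is true but the right side is false.

Converse. This fails. Under q = F, r = F, u = T, the left side is false but the right side is true.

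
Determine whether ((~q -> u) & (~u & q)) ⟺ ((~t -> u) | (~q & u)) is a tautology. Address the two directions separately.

(→) This fails. Under u = F, t = F, q = T, the left side is true but the right side is false.

(←) This fails. Under u = T, t = F, q = F, the left side is false but the right side is true.

(⇒) fails and (⇐) fails.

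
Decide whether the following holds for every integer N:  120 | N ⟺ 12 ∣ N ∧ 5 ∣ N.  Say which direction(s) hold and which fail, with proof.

Only the forward direction holds.

[⇒] If 120 ∣ N, write N = 120q. Since 120 = 10·12, N = 12·(10q), so 12 ∣ N; and since 120 = 24·5, N = 5·(24q), so 5 ∣ N.

[⇐] This fails: take N = 60. Both 12 ∣ 60 and 5 ∣ 60, yet 60 is not a multiple of 120 (since 60 = 0·120 + 60), so 120 ∤ 60.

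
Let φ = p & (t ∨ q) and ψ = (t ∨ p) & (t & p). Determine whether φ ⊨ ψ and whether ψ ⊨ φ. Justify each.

(⇒) This fails. Under p = T, q = T, t = F, the left side is true but the right side is false.

(⇐) Assume the antecedent. If p is true, the antecedent forces (p = T, q = F, t = T) or (p = T, q = T, t = T), and p & (t ∨ q) holds there. If p is false, the antecedent cannot hold. Either way p & (t ∨ q) holds.

Only the reverse direction holds.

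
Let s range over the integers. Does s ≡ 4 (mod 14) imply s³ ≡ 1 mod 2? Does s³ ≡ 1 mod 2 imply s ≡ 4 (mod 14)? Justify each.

[⇒] This fails: take s = 4. Then 4 ≡ 4 (mod 14), but 4³ = 64 ≡ 0 (mod 2), not 1.

[⇐] This fails: take s = 1. Then 1³ = 1 ≡ 1 (mod 2), yet 1 ≡ 1 (mod 14), not 4.

Neither direction holds.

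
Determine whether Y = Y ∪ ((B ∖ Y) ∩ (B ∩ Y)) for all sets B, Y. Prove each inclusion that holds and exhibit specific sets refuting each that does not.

(⟹) Let x ∈ Y. Then either x ∈ Y and x ∉ B; or x ∈ B ∩ Y. In each case x ∈ Y ∪ ((B ∖ Y) ∩ (B ∩ Y)), so Y ⊆ Y ∪ ((B ∖ Y) ∩ (B ∩ Y)).

(⟸) Let x ∈ Y ∪ ((B ∖ Y) ∩ (B ∩ Y)). Then either x ∈ Y and x ∉ B; or x ∈ B ∩ Y. In each case x ∈ Y, so Y ∪ ((B ∖ Y) ∩ (B ∩ Y)) ⊆ Y.

The two sets are equal.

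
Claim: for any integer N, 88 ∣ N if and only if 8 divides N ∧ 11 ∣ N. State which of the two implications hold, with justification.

(⇒) If 88 ∣ N, write N = 88q. Since 88 = 11·8, N = 8·(11q), so 8 ∣ N; and since 88 = 8·11, N = 11·(8q), so 11 ∣ N.

(⇐) Suppose 8 ∣ N and 11 ∣ N. Any common multiple of 8 and 11 is a multiple of their lcm; here gcd(8, 11) = 1, so lcm(8, 11) = 8·11 = 88, so 88 ∣ N.

Both implications hold.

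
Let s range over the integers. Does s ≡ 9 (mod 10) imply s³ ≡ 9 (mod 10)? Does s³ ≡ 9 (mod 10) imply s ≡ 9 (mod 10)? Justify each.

Equivalent; both directions hold.

(⟹) Suppose s ≡ 9 (mod 10). Write s = 10j + 9. Then (10j + 9)³ = 1000j³ + 2700j² + 2430j + 729 = 10(100j³ + 270j² + 243j + 72) + 9, so s³ ≡ 9 (mod 10).

(⟸) For the converse, argue contrapositively. If s ≢ 9 (mod 10), then s is congruent to one of 0, 1, 2, 3, 4, 5, 6, 7, 8 modulo 10, and these give s³ ≡ 0, 1, 8, 7, 4, 5, 6, 3, 2 respectively — never 9.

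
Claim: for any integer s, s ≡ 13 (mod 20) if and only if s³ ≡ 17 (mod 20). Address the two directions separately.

[⇐] Suppose s³ ≡ 17 (mod 20). The only residue r in {0, …, 19} with r³ ≡ 17 (mod 20) is r = 13, so s ≡ 13 (mod 20).

[⇒] Suppose s ≡ 13 (mod 20). Write s = 20j + 13. Then (20j + 13)³ = 8000j³ + 15600j² + 10140j + 2197 = 20(400j³ + 780j² + 507j + 109) + 17, so s³ ≡ 17 (mod 20).

Equivalent; both directions hold.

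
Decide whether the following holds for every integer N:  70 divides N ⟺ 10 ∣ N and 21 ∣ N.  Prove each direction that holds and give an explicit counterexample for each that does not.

The forward direction fails; the converse holds.

(→) This fails: take N = 70. Certainly 70 ∣ 70, but 21 ∤ 70.

(←) Suppose 10 ∣ N and 21 ∣ N. Any common multiple of 10 and 21 is a multiple of their lcm; here gcd(10, 21) = 1, so lcm(10, 21) = 10·21 = 210, so 210 ∣ N. Since 70 ∣ 210, it follows that 70 ∣ N.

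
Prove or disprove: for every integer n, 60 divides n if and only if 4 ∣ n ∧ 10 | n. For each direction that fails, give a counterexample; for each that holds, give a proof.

(⇒) If 60 ∣ n, write n = 60q. Since 60 = 15·4, n = 4·(15q), so 4 ∣ n; and since 60 = 6·10, n = 10·(6q), so 10 ∣ n.

(⇐) This fails: take n = 20. Both 4 ∣ 20 and 10 ∣ 20, yet 20 is not a multiple of 60 (since 20 = 0·60 + 20), so 60 ∤ 20.

(⇒) holds; (⇐) fails.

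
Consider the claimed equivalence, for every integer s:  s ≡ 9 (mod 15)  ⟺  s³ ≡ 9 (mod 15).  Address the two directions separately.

[⇒] Suppose s ≡ 9 (mod 15). Write s = 15j + 9. Then (15j + 9)³ = 3375j³ + 6075j² + 3645j + 729 = 15(225j³ + 405j² + 243j + 48) + 9, so s³ ≡ 9 (mod 15).

[⇐] Conversely, suppose s³ ≡ 9 (mod 15). The only residue r in {0, …, 14} with r³ ≡ 9 (mod 15) is r = 9, so s ≡ 9 (mod 15).

Equivalent; both directions hold.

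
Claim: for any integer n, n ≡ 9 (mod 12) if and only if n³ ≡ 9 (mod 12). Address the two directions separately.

Both implications hold.

Forward direction. Suppose n ≡ 9 (mod 12). Write n = 12j + 9. Then (12j + 9)³ = 1728j³ + 3888j² + 2916j + 729 = 12(144j³ + 324j² + 243j + 60) + 9, so n³ ≡ 9 (mod 12).

Converse. For the converse, argue contrapositively. If n ≢ 9 (mod 12), then n is congruent to one of 0, 1, 2, 3, 4, 5, 6, 7, 8, 10, 11 modulo 12, and these give n³ ≡ 0, 1, 8, 3, 4, 5, 0, 7, 8, 4, 11 respectively — never 9.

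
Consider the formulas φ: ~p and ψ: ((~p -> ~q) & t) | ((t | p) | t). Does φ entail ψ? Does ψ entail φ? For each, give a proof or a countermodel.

[⇒] This fails. Under t = F, q = F, p = F, the left side is true but the right side is false.

[⇐] This fails. Under t = F, q = F, p = T, the left side is false but the right side is true.

Neither implication holds.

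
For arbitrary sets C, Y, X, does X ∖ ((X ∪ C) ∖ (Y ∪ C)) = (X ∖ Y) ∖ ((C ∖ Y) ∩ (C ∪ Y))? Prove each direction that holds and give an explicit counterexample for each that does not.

Neither inclusion holds.

(⟹) This inclusion fails. Take C = {1}, Y = ∅, X = {1}; then 1 ∈ X ∖ ((X ∪ C) ∖ (Y ∪ C)) but 1 ∉ (X ∖ Y) ∖ ((C ∖ Y) ∩ (C ∪ Y)).

(⟸) This inclusion fails. Take C = ∅, Y = ∅, X = {1}; then 1 ∈ (X ∖ Y) ∖ ((C ∖ Y) ∩ (C ∪ Y)) but 1 ∉ X ∖ ((X ∪ C) ∖ (Y ∪ C)).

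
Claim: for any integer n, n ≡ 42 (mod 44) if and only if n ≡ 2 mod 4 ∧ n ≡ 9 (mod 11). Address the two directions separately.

Both directions hold.

(⟸) If n ≡ 2 (mod 4) and n ≡ 9 (mod 11), then by the Chinese remainder theorem n ≡ 42 (mod 44). This is exactly n ≡ 42 (mod 44).

(⟹) Suppose n ≡ 42 (mod 44); write n = 44j + 42. Since 4 ∣ 44, reducing mod 4 gives n ≡ 42 ≡ 2 (mod 4); since 11 ∣ 44, reducing mod 11 gives n ≡ 42 ≡ 9 (mod 11).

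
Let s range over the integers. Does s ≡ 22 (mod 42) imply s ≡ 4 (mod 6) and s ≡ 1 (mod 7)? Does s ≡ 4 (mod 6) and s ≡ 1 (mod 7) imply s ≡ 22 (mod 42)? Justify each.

[⇐] If s ≡ 4 (mod 6) and s ≡ 1 (mod 7), then by the Chinese remainder theorem s ≡ 22 (mod 42). This is exactly s ≡ 22 (mod 42).

[⇒] Suppose s ≡ 22 (mod 42); write s = 42j + 22. Since 6 ∣ 42, reducing mod 6 gives s ≡ 22 ≡ 4 (mod 6); since 7 ∣ 42, reducing mod 7 gives s ≡ 22 ≡ 1 (mod 7).

Both implications hold.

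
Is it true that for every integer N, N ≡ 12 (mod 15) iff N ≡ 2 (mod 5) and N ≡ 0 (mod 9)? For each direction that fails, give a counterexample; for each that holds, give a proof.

Only the converse holds.

Forward direction. This fails: N = 42 gives 42 ≡ 12 (mod 15) but 42 ≡ 6 (mod 9), so the conjunction on the right does not hold.

Converse. If N ≡ 2 (mod 5) and N ≡ 0 (mod 9), then by the Chinese remainder theorem N ≡ 27 (mod 45). Since 27 ≡ 12 (mod 15) and 15 ∣ 45, we get N ≡ 12 (mod 15).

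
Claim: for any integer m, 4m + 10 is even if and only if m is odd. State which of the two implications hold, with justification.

Only the converse holds.

(→) This fails: take m = 2. Then 4m + 10 = 18, which is even, yet m = 2 is even, not odd.

(←) Suppose m is odd. Since 4 is even, 4m is even for every m, so 4m + 10 has the same parity as 10, which is even. Hence 4m + 10 is even.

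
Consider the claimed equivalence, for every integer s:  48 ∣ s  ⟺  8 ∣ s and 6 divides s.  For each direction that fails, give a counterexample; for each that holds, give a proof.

The forward direction holds; the converse fails.

(⟹) If 48 ∣ s, write s = 48q. Since 48 = 6·8, s = 8·(6q), so 8 ∣ s; and since 48 = 8·6, s = 6·(8q), so 6 ∣ s.

(⟸) This fails: take s = 24. Both 8 ∣ 24 and 6 ∣ 24, yet 24 is not a multiple of 48 (since 24 = 0·48 + 24), so 48 ∤ 24.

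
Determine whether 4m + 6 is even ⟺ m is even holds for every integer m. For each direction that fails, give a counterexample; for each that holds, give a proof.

(⟹) This fails: take m = 5. Then 4m + 6 = 26, which is even, yet m = 5 is odd, not even.

(⟸) Suppose m is even. Since 4 is even, 4m is even for every m, so 4m + 6 has the same parity as 6, which is even. Hence 4m + 6 is even.

Not equivalent: only (⇐) holds.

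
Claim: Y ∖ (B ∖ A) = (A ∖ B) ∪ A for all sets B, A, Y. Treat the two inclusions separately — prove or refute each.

(⊆) This inclusion fails. Take B = ∅, A = ∅, Y = {1}; then 1 ∈ Y ∖ (B ∖ A) but 1 ∉ (A ∖ B) ∪ A.

(⊇) This inclusion fails. Take B = ∅, A = {1}, Y = ∅; then 1 ∈ (A ∖ B) ∪ A but 1 ∉ Y ∖ (B ∖ A).

(⊆) fails and (⊇) fails.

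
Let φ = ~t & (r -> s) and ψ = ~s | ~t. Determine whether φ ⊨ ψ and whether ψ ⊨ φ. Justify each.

Only the forward direction holds.

(⟹) Assume the antecedent. If t is true, the antecedent cannot hold. If t is false, ~s | ~t reduces to true regardless of the other variables. Either way ~s | ~t holds.

(⟸) This fails. Under t = T, s = F, r = F, the left side is false but the right side is true.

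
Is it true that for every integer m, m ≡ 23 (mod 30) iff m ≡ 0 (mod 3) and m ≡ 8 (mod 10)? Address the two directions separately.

Forward direction. This fails: m = 23 gives 23 ≡ 23 (mod 30) but 23 ≡ 2 (mod 3), so the conjunction on the right does not hold.

Converse. This fails: m = 18 satisfies both congruences on the right (18 ≡ 0 mod 3 and 18 ≡ 8 mod 10) yet 18 ≡ 18 (mod 30), not 23.

Neither direction holds.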